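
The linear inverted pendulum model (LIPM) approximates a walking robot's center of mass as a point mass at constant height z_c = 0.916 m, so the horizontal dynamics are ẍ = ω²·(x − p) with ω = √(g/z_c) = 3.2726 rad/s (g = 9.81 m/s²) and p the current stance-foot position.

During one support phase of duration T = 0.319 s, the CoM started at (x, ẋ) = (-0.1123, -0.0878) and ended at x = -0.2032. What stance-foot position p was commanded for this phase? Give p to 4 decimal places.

ωT = 3.2726·0.319 = 1.043959; cosh(ωT) = 1.596250, sinh(ωT) = 1.244192
x(T) = p + (x₀−p)·cosh(ωT) + (ẋ₀/ω)·sinh(ωT) ⇒ p·(1 − cosh) = x(T) − x₀·cosh − (ẋ₀/ω)·sinh
numerator   = -0.2032 − (-0.1123)·1.596250 − (-0.0878/3.2726)·1.244192 = 0.009439
denominator = 1 − 1.596250 = -0.596250
p = 0.009439 / -0.596250 = -0.0158

p = -0.0158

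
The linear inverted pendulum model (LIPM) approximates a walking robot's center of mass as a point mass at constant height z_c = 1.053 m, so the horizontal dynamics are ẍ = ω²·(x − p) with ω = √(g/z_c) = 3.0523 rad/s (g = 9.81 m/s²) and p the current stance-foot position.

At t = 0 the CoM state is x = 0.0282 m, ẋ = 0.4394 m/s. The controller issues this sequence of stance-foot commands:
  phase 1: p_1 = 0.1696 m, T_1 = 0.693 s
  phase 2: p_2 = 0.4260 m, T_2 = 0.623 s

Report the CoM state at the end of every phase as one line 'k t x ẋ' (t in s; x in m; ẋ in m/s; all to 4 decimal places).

phase 1: p=0.1696, T=0.693, ωT=2.115244, cosh=4.206106, sinh=4.085502; start (x,ẋ)=(0.028200, 0.439400) → end (x,ẋ)=(0.162993, 0.084880)
phase 2: p=0.4260, T=0.623, ωT=1.901583, cosh=3.422909, sinh=3.273577; start (x,ẋ)=(0.162993, 0.084880) → end (x,ẋ)=(-0.383215, -2.337411)

1 0.6930 0.1630 0.0849
2 1.3160 -0.3832 -2.3374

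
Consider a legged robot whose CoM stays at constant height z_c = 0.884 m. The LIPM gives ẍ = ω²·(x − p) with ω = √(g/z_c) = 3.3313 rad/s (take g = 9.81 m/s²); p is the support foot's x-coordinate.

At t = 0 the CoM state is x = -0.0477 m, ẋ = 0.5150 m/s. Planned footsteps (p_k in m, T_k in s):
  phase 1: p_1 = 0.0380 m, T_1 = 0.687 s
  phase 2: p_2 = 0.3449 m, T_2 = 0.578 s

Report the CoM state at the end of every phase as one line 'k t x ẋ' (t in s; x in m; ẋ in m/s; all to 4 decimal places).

phase 1: p=0.0380, T=0.687, ωT=2.288603, cosh=4.981281, sinh=4.879872; start (x,ẋ)=(-0.047700, 0.515000) → end (x,ẋ)=(0.365505, 1.172193)
phase 2: p=0.3449, T=0.578, ωT=1.925491, cosh=3.502161, sinh=3.356357; start (x,ẋ)=(0.365505, 1.172193) → end (x,ẋ)=(1.598071, 4.335591)

1 0.6870 0.3655 1.1722
2 1.2650 1.5981 4.3356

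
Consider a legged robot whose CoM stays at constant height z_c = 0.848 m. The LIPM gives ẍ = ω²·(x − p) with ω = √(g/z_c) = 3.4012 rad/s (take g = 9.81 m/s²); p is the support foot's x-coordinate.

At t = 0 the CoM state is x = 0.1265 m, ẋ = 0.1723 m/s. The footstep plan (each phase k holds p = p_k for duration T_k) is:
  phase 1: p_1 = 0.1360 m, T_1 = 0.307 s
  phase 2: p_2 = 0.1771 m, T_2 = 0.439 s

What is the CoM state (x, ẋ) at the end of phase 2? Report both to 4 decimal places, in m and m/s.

x = 0.3389, ẋ = 0.5978

phase 1: p=0.1360, T=0.307, ωT=1.044168, cosh=1.596510, sinh=1.244525; start (x,ẋ)=(0.126500, 0.172300) → end (x,ẋ)=(0.183879, 0.234866)
phase 2: p=0.1771, T=0.439, ωT=1.493127, cosh=2.337830, sinh=2.113161; start (x,ẋ)=(0.183879, 0.234866) → end (x,ẋ)=(0.338870, 0.597800)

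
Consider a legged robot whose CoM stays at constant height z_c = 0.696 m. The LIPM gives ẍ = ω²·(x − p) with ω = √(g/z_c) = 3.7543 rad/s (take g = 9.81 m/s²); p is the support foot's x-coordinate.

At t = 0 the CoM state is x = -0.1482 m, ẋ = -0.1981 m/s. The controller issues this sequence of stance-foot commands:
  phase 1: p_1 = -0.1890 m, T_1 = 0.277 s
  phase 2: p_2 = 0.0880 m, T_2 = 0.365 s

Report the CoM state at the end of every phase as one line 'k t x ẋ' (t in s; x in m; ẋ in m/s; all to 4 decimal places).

1 0.2770 -0.1894 -0.1256
2 0.6420 -0.5548 -2.1808

phase 1: p=-0.1890, T=0.277, ωT=1.039941, cosh=1.591263, sinh=1.237787; start (x,ẋ)=(-0.148200, -0.198100) → end (x,ẋ)=(-0.189390, -0.125631)
phase 2: p=0.0880, T=0.365, ωT=1.370320, cosh=2.095317, sinh=1.841291; start (x,ẋ)=(-0.189390, -0.125631) → end (x,ẋ)=(-0.554835, -2.180765)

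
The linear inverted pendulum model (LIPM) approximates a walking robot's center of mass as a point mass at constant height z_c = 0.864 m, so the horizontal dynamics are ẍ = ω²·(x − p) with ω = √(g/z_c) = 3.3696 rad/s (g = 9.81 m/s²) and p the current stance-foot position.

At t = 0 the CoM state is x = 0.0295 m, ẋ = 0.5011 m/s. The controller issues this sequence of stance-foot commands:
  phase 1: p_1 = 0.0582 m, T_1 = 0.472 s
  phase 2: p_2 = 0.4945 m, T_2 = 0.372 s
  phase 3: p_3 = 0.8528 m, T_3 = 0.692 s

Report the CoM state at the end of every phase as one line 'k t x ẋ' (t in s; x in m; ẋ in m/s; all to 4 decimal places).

1 0.4720 0.3345 1.0529
2 0.8440 0.6941 1.1270
3 1.5360 1.7336 3.1294

phase 1: p=0.0582, T=0.472, ωT=1.590451, cosh=2.554898, sinh=2.351064; start (x,ẋ)=(0.029500, 0.501100) → end (x,ẋ)=(0.334506, 1.052894)
phase 2: p=0.4945, T=0.372, ωT=1.253491, cosh=1.894028, sinh=1.608522; start (x,ẋ)=(0.334506, 1.052894) → end (x,ẋ)=(0.694079, 1.127030)
phase 3: p=0.8528, T=0.692, ωT=2.331763, cosh=5.196602, sinh=5.099478; start (x,ẋ)=(0.694079, 1.127030) → end (x,ẋ)=(1.733613, 3.129394)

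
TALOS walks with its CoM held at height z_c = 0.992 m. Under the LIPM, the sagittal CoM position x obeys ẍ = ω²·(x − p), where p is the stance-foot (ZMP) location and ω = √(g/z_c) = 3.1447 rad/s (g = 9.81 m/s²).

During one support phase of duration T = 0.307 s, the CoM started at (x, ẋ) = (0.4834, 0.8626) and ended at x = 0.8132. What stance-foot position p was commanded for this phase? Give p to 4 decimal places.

p = 0.4399

ωT = 3.1447·0.307 = 0.965423; cosh(ωT) = 1.503360, sinh(ωT) = 1.122538
x(T) = p + (x₀−p)·cosh(ωT) + (ẋ₀/ω)·sinh(ωT) ⇒ p·(1 − cosh) = x(T) − x₀·cosh − (ẋ₀/ω)·sinh
numerator   = 0.8132 − (0.4834)·1.503360 − (0.8626/3.1447)·1.122538 = -0.221440
denominator = 1 − 1.503360 = -0.503360
p = -0.221440 / -0.503360 = 0.4399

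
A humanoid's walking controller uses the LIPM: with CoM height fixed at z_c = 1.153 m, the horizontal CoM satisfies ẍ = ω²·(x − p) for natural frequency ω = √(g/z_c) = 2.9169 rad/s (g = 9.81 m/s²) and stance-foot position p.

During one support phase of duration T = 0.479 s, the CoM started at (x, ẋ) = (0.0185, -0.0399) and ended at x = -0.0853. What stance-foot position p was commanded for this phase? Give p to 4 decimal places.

p = 0.0864

ωT = 2.9169·0.479 = 1.397195; cosh(ωT) = 2.145566, sinh(ωT) = 1.898276
x(T) = p + (x₀−p)·cosh(ωT) + (ẋ₀/ω)·sinh(ωT) ⇒ p·(1 − cosh) = x(T) − x₀·cosh − (ẋ₀/ω)·sinh
numerator   = -0.0853 − (0.0185)·2.145566 − (-0.0399/2.9169)·1.898276 = -0.099027
denominator = 1 − 2.145566 = -1.145566
p = -0.099027 / -1.145566 = 0.0864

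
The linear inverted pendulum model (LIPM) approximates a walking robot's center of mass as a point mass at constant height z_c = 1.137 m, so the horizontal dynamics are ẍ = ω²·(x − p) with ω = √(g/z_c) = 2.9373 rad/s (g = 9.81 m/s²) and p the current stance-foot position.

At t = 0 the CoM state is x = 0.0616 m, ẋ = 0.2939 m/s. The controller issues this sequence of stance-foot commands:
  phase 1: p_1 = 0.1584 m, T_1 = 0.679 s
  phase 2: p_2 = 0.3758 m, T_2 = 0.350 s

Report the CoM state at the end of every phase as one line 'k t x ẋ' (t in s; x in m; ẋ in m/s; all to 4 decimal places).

1 0.6790 0.1570 0.0745
2 1.0290 0.0617 -0.6660

phase 1: p=0.1584, T=0.679, ωT=1.994427, cosh=3.742040, sinh=3.605949; start (x,ẋ)=(0.061600, 0.293900) → end (x,ẋ)=(0.156974, 0.074504)
phase 2: p=0.3758, T=0.350, ωT=1.028055, cosh=1.576663, sinh=1.218961; start (x,ẋ)=(0.156974, 0.074504) → end (x,ẋ)=(0.061704, -0.666028)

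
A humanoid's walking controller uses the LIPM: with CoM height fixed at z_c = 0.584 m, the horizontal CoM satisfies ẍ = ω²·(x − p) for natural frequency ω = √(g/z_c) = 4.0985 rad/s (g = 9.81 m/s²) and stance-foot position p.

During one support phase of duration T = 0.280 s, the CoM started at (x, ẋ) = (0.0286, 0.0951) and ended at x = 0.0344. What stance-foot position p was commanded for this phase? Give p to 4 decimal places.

p = 0.0655

ωT = 4.0985·0.280 = 1.147580; cosh(ωT) = 1.733982, sinh(ωT) = 1.416578
x(T) = p + (x₀−p)·cosh(ωT) + (ẋ₀/ω)·sinh(ωT) ⇒ p·(1 − cosh) = x(T) − x₀·cosh − (ẋ₀/ω)·sinh
numerator   = 0.0344 − (0.0286)·1.733982 − (0.0951/4.0985)·1.416578 = -0.048062
denominator = 1 − 1.733982 = -0.733982
p = -0.048062 / -0.733982 = 0.0655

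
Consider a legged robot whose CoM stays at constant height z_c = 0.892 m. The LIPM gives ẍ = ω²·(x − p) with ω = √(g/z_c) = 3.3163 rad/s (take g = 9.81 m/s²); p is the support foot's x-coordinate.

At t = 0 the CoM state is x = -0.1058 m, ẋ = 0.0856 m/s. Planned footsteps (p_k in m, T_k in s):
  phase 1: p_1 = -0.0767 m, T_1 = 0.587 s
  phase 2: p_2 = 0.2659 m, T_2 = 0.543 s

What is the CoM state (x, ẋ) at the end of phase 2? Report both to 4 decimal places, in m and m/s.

x = -0.8699, ẋ = -3.5745

phase 1: p=-0.0767, T=0.587, ωT=1.946668, cosh=3.574028, sinh=3.431279; start (x,ẋ)=(-0.105800, 0.085600) → end (x,ẋ)=(-0.092136, -0.025196)
phase 2: p=0.2659, T=0.543, ωT=1.800751, cosh=3.109683, sinh=2.944509; start (x,ẋ)=(-0.092136, -0.025196) → end (x,ẋ)=(-0.869851, -3.574533)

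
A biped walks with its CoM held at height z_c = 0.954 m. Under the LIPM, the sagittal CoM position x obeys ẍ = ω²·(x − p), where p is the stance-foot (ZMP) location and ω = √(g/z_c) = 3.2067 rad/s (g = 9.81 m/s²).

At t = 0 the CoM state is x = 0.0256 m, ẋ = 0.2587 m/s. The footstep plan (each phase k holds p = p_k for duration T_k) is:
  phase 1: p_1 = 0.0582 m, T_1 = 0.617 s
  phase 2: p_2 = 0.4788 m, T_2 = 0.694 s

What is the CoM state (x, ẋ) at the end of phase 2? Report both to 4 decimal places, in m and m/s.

phase 1: p=0.0582, T=0.617, ωT=1.978534, cosh=3.685202, sinh=3.546930; start (x,ẋ)=(0.025600, 0.258700) → end (x,ẋ)=(0.224210, 0.582571)
phase 2: p=0.4788, T=0.694, ωT=2.225450, cosh=4.682832, sinh=4.574814; start (x,ẋ)=(0.224210, 0.582571) → end (x,ẋ)=(0.117720, -1.006759)

x = 0.1177, ẋ = -1.0068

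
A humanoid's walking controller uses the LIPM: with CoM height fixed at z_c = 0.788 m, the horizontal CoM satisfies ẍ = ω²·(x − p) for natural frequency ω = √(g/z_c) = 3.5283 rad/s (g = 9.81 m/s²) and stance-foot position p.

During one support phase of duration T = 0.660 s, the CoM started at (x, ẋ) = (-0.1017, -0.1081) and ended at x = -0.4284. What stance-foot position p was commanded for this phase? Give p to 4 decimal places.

p = -0.0608

ωT = 3.5283·0.660 = 2.328678; cosh(ωT) = 5.180894, sinh(ωT) = 5.083469
x(T) = p + (x₀−p)·cosh(ωT) + (ẋ₀/ω)·sinh(ωT) ⇒ p·(1 − cosh) = x(T) − x₀·cosh − (ẋ₀/ω)·sinh
numerator   = -0.4284 − (-0.1017)·5.180894 − (-0.1081/3.5283)·5.083469 = 0.254244
denominator = 1 − 5.180894 = -4.180894
p = 0.254244 / -4.180894 = -0.0608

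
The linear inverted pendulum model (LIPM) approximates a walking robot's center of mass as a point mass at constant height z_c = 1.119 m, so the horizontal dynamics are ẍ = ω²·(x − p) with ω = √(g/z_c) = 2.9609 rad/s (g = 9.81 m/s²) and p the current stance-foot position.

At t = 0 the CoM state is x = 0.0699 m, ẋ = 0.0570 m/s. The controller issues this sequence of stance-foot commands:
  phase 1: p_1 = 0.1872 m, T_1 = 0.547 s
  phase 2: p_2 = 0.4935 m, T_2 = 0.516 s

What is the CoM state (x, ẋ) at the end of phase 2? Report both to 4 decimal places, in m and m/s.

phase 1: p=0.1872, T=0.547, ωT=1.619612, cosh=2.624554, sinh=2.426578; start (x,ẋ)=(0.069900, 0.057000) → end (x,ẋ)=(-0.073946, -0.693184)
phase 2: p=0.4935, T=0.516, ωT=1.527824, cosh=2.412574, sinh=2.195567; start (x,ẋ)=(-0.073946, -0.693184) → end (x,ẋ)=(-1.389516, -5.361243)

x = -1.3895, ẋ = -5.3612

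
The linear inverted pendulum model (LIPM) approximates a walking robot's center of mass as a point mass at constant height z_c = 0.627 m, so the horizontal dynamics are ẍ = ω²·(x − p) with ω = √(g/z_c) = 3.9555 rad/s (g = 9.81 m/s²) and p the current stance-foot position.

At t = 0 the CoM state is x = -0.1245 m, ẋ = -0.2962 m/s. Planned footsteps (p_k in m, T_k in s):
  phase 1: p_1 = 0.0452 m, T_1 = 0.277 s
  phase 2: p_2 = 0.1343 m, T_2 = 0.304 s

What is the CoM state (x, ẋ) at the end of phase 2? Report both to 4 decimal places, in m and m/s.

phase 1: p=0.0452, T=0.277, ωT=1.095673, cosh=1.662755, sinh=1.328441; start (x,ẋ)=(-0.124500, -0.296200) → end (x,ẋ)=(-0.336447, -1.384222)
phase 2: p=0.1343, T=0.304, ωT=1.202472, cosh=1.814392, sinh=1.513942; start (x,ẋ)=(-0.336447, -1.384222) → end (x,ẋ)=(-1.249622, -5.330544)

x = -1.2496, ẋ = -5.3305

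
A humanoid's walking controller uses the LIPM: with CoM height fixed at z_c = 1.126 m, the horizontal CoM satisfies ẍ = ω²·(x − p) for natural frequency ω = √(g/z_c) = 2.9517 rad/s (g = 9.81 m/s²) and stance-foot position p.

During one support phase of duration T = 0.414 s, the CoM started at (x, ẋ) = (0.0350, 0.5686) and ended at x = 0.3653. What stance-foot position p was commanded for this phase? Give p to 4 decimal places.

ωT = 2.9517·0.414 = 1.222004; cosh(ωT) = 1.844310, sinh(ωT) = 1.549671
x(T) = p + (x₀−p)·cosh(ωT) + (ẋ₀/ω)·sinh(ωT) ⇒ p·(1 − cosh) = x(T) − x₀·cosh − (ẋ₀/ω)·sinh
numerator   = 0.3653 − (0.0350)·1.844310 − (0.5686/2.9517)·1.549671 = 0.002229
denominator = 1 − 1.844310 = -0.844310
p = 0.002229 / -0.844310 = -0.0026

p = -0.0026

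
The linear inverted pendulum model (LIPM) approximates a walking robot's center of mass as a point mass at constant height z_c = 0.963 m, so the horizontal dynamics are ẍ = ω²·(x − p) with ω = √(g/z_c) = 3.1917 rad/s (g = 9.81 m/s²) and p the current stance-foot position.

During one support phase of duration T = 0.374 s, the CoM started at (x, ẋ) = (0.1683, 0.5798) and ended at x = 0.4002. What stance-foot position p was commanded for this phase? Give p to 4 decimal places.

ωT = 3.1917·0.374 = 1.193696; cosh(ωT) = 1.801176, sinh(ωT) = 1.498077
x(T) = p + (x₀−p)·cosh(ωT) + (ẋ₀/ω)·sinh(ωT) ⇒ p·(1 − cosh) = x(T) − x₀·cosh − (ẋ₀/ω)·sinh
numerator   = 0.4002 − (0.1683)·1.801176 − (0.5798/3.1917)·1.498077 = -0.175076
denominator = 1 − 1.801176 = -0.801176
p = -0.175076 / -0.801176 = 0.2185

p = 0.2185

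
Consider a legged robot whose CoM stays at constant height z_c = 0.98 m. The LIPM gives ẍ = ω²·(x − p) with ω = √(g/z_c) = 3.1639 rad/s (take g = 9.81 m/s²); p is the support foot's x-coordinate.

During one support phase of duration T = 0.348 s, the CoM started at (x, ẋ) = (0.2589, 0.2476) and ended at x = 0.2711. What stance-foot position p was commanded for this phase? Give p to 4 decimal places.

p = 0.3969

ωT = 3.1639·0.348 = 1.101037; cosh(ωT) = 1.669905, sinh(ωT) = 1.337379
x(T) = p + (x₀−p)·cosh(ωT) + (ẋ₀/ω)·sinh(ωT) ⇒ p·(1 − cosh) = x(T) − x₀·cosh − (ẋ₀/ω)·sinh
numerator   = 0.2711 − (0.2589)·1.669905 − (0.2476/3.1639)·1.337379 = -0.265899
denominator = 1 − 1.669905 = -0.669905
p = -0.265899 / -0.669905 = 0.3969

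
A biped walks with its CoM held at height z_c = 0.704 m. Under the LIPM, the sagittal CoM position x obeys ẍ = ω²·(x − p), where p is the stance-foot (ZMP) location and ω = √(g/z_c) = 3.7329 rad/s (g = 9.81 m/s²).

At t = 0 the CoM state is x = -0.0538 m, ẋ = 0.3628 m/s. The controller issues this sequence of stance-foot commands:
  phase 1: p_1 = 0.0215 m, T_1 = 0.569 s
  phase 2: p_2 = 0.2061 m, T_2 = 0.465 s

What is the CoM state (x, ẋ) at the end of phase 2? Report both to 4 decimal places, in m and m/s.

phase 1: p=0.0215, T=0.569, ωT=2.124020, cosh=4.242123, sinh=4.122573; start (x,ẋ)=(-0.053800, 0.362800) → end (x,ẋ)=(0.102740, 0.380239)
phase 2: p=0.2061, T=0.465, ωT=1.735799, cosh=2.924858, sinh=2.748598; start (x,ẋ)=(0.102740, 0.380239) → end (x,ẋ)=(0.183764, 0.051651)

x = 0.1838, ẋ = 0.0517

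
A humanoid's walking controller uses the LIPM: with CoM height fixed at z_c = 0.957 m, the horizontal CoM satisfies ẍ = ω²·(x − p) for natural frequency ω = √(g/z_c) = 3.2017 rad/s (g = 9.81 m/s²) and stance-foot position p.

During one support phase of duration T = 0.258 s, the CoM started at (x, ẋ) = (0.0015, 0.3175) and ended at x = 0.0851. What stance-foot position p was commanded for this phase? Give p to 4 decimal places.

ωT = 3.2017·0.258 = 0.826039; cosh(ωT) = 1.361016, sinh(ωT) = 0.923236
x(T) = p + (x₀−p)·cosh(ωT) + (ẋ₀/ω)·sinh(ωT) ⇒ p·(1 − cosh) = x(T) − x₀·cosh − (ẋ₀/ω)·sinh
numerator   = 0.0851 − (0.0015)·1.361016 − (0.3175/3.2017)·0.923236 = -0.008495
denominator = 1 − 1.361016 = -0.361016
p = -0.008495 / -0.361016 = 0.0235

p = 0.0235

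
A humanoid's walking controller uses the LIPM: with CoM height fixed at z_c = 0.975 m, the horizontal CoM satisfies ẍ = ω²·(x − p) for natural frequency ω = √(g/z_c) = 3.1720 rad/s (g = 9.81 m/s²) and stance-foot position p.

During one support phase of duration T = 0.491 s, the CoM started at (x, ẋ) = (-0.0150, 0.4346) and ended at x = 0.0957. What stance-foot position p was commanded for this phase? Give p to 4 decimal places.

ωT = 3.1720·0.491 = 1.557452; cosh(ωT) = 2.478692, sinh(ωT) = 2.268020
x(T) = p + (x₀−p)·cosh(ωT) + (ẋ₀/ω)·sinh(ωT) ⇒ p·(1 − cosh) = x(T) − x₀·cosh − (ẋ₀/ω)·sinh
numerator   = 0.0957 − (-0.0150)·2.478692 − (0.4346/3.1720)·2.268020 = -0.177864
denominator = 1 − 2.478692 = -1.478692
p = -0.177864 / -1.478692 = 0.1203

p = 0.1203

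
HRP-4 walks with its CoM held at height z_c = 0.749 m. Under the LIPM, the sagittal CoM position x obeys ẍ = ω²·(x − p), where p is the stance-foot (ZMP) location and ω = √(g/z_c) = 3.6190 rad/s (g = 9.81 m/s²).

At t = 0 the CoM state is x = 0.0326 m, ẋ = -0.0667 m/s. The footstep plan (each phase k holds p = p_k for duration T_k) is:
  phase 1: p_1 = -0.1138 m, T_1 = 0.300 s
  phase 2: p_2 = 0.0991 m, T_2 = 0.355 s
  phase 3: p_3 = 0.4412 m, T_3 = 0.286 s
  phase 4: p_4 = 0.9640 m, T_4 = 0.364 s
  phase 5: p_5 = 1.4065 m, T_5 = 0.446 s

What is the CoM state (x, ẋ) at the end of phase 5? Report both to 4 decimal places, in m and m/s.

x = 2.1440, ẋ = 3.1153

phase 1: p=-0.1138, T=0.300, ωT=1.085700, cosh=1.649589, sinh=1.311923; start (x,ẋ)=(0.032600, -0.066700) → end (x,ẋ)=(0.103520, 0.585058)
phase 2: p=0.0991, T=0.355, ωT=1.284745, cosh=1.945234, sinh=1.668513; start (x,ẋ)=(0.103520, 0.585058) → end (x,ẋ)=(0.377435, 1.164766)
phase 3: p=0.4412, T=0.286, ωT=1.035034, cosh=1.585208, sinh=1.229994; start (x,ẋ)=(0.377435, 1.164766) → end (x,ẋ)=(0.735990, 1.562557)
phase 4: p=0.9640, T=0.364, ωT=1.317316, cosh=2.000620, sinh=1.732767; start (x,ẋ)=(0.735990, 1.562557) → end (x,ẋ)=(1.255986, 1.696258)
phase 5: p=1.4065, T=0.446, ωT=1.614074, cosh=2.611155, sinh=2.412080; start (x,ẋ)=(1.255986, 1.696258) → end (x,ẋ)=(2.144048, 3.115307)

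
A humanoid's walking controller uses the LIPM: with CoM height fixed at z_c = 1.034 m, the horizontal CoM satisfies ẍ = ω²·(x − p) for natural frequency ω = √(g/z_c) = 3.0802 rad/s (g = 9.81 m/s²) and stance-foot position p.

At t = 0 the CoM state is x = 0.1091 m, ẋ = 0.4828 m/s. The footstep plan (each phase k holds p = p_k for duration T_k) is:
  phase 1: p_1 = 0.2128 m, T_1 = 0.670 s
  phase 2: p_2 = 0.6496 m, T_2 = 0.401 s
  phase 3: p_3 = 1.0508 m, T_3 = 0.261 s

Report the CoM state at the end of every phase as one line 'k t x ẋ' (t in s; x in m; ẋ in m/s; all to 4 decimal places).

1 0.6700 0.4051 0.6943
2 1.0710 0.5485 0.1094
3 1.3320 0.4090 -1.2355

phase 1: p=0.2128, T=0.670, ωT=2.063734, cosh=4.001150, sinh=3.874171; start (x,ẋ)=(0.109100, 0.482800) → end (x,ẋ)=(0.405130, 0.694280)
phase 2: p=0.6496, T=0.401, ωT=1.235160, cosh=1.864859, sinh=1.574071; start (x,ẋ)=(0.405130, 0.694280) → end (x,ẋ)=(0.548495, 0.109434)
phase 3: p=1.0508, T=0.261, ωT=0.803932, cosh=1.340938, sinh=0.893372; start (x,ẋ)=(0.548495, 0.109434) → end (x,ẋ)=(0.408981, -1.235479)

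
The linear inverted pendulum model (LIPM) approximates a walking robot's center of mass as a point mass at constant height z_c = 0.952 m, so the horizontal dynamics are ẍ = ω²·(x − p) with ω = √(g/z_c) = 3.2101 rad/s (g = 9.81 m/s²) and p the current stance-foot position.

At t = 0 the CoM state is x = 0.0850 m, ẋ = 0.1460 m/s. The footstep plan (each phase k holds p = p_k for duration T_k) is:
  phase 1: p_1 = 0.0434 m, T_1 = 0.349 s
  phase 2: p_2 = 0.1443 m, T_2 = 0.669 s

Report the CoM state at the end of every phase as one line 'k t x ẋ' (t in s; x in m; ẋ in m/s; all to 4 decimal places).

phase 1: p=0.0434, T=0.349, ωT=1.120325, cosh=1.696012, sinh=1.369838; start (x,ẋ)=(0.085000, 0.146000) → end (x,ẋ)=(0.176256, 0.430546)
phase 2: p=0.1443, T=0.669, ωT=2.147557, cosh=4.340340, sinh=4.223571; start (x,ẋ)=(0.176256, 0.430546) → end (x,ẋ)=(0.849477, 2.301983)

1 0.3490 0.1763 0.4305
2 1.0180 0.8495 2.3020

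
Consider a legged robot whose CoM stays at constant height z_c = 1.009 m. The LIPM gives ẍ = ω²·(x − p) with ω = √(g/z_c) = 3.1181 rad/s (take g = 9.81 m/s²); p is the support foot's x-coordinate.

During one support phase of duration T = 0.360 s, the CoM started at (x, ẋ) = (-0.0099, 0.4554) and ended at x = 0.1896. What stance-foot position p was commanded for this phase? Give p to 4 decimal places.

ωT = 3.1181·0.360 = 1.122516; cosh(ωT) = 1.699017, sinh(ωT) = 1.373558
x(T) = p + (x₀−p)·cosh(ωT) + (ẋ₀/ω)·sinh(ωT) ⇒ p·(1 − cosh) = x(T) − x₀·cosh − (ẋ₀/ω)·sinh
numerator   = 0.1896 − (-0.0099)·1.699017 − (0.4554/3.1181)·1.373558 = 0.005812
denominator = 1 − 1.699017 = -0.699017
p = 0.005812 / -0.699017 = -0.0083

p = -0.0083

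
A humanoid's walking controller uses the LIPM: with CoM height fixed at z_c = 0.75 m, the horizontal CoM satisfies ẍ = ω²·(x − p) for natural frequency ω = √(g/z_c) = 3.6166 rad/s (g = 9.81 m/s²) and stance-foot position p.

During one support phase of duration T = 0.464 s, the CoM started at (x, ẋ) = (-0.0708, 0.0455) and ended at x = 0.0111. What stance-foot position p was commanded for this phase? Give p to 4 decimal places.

ωT = 3.6166·0.464 = 1.678102; cosh(ωT) = 2.771056, sinh(ωT) = 2.584328
x(T) = p + (x₀−p)·cosh(ωT) + (ẋ₀/ω)·sinh(ωT) ⇒ p·(1 − cosh) = x(T) − x₀·cosh − (ẋ₀/ω)·sinh
numerator   = 0.0111 − (-0.0708)·2.771056 − (0.0455/3.6166)·2.584328 = 0.174778
denominator = 1 − 2.771056 = -1.771056
p = 0.174778 / -1.771056 = -0.0987

p = -0.0987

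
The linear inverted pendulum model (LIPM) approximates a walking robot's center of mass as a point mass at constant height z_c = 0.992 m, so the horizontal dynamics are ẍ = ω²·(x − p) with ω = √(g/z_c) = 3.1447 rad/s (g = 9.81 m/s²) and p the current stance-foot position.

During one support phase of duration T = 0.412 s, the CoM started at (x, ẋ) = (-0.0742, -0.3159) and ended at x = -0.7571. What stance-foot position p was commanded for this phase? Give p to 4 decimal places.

p = 0.4584

ωT = 3.1447·0.412 = 1.295616; cosh(ωT) = 1.963488, sinh(ωT) = 1.689759
x(T) = p + (x₀−p)·cosh(ωT) + (ẋ₀/ω)·sinh(ωT) ⇒ p·(1 − cosh) = x(T) − x₀·cosh − (ẋ₀/ω)·sinh
numerator   = -0.7571 − (-0.0742)·1.963488 − (-0.3159/3.1447)·1.689759 = -0.441665
denominator = 1 − 1.963488 = -0.963488
p = -0.441665 / -0.963488 = 0.4584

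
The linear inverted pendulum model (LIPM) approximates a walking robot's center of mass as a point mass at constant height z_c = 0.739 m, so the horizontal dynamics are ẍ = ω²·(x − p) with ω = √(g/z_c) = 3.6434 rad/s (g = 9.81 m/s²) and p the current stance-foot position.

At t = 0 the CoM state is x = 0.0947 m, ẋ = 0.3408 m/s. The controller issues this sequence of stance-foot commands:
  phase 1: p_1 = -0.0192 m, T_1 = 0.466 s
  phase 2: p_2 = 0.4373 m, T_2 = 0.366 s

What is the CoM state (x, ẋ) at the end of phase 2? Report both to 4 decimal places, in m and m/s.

phase 1: p=-0.0192, T=0.466, ωT=1.697824, cosh=2.822566, sinh=2.639485; start (x,ẋ)=(0.094700, 0.340800) → end (x,ẋ)=(0.549185, 2.057273)
phase 2: p=0.4373, T=0.366, ωT=1.333484, cosh=2.028899, sinh=1.765342; start (x,ẋ)=(0.549185, 2.057273) → end (x,ẋ)=(1.661117, 4.893626)

x = 1.6611, ẋ = 4.8936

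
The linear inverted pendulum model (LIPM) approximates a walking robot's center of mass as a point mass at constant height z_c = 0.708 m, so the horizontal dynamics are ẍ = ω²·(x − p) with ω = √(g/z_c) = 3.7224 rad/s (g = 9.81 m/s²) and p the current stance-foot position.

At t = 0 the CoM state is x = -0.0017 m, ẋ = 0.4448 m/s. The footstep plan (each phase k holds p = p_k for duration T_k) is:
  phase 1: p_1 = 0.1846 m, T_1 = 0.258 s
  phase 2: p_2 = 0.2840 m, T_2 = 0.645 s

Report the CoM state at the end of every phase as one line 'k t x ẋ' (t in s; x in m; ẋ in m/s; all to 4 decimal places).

1 0.2580 0.0388 -0.1070
2 0.9030 -1.2371 -5.5892

phase 1: p=0.1846, T=0.258, ωT=0.960379, cosh=1.497717, sinh=1.114970; start (x,ẋ)=(-0.001700, 0.444800) → end (x,ẋ)=(0.038806, -0.107028)
phase 2: p=0.2840, T=0.645, ωT=2.400948, cosh=5.562132, sinh=5.471500; start (x,ẋ)=(0.038806, -0.107028) → end (x,ẋ)=(-1.237120, -5.589195)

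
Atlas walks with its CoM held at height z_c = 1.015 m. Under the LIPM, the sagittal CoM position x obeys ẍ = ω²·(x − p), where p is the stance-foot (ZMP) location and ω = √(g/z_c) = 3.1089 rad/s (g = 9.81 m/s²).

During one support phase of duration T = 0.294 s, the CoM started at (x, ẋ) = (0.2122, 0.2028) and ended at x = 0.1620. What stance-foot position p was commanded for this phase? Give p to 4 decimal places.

p = 0.4769

ωT = 3.1089·0.294 = 0.914017; cosh(ωT) = 1.447616, sinh(ωT) = 1.046705
x(T) = p + (x₀−p)·cosh(ωT) + (ẋ₀/ω)·sinh(ωT) ⇒ p·(1 − cosh) = x(T) − x₀·cosh − (ẋ₀/ω)·sinh
numerator   = 0.1620 − (0.2122)·1.447616 − (0.2028/3.1089)·1.046705 = -0.213463
denominator = 1 − 1.447616 = -0.447616
p = -0.213463 / -0.447616 = 0.4769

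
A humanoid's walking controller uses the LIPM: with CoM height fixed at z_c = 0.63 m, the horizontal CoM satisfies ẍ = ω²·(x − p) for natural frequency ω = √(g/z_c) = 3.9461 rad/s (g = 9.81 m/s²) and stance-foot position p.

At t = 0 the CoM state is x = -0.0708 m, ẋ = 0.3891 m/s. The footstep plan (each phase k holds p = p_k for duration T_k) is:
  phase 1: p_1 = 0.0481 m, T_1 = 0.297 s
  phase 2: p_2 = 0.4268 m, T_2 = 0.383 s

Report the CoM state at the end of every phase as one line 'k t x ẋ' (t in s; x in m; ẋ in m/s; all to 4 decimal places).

phase 1: p=0.0481, T=0.297, ωT=1.171992, cosh=1.769083, sinh=1.459333; start (x,ẋ)=(-0.070800, 0.389100) → end (x,ẋ)=(-0.018348, 0.003644)
phase 2: p=0.4268, T=0.383, ωT=1.511356, cosh=2.376743, sinh=2.156132; start (x,ẋ)=(-0.018348, 0.003644) → end (x,ẋ)=(-0.629212, -3.778801)

1 0.2970 -0.0183 0.0036
2 0.6800 -0.6292 -3.7788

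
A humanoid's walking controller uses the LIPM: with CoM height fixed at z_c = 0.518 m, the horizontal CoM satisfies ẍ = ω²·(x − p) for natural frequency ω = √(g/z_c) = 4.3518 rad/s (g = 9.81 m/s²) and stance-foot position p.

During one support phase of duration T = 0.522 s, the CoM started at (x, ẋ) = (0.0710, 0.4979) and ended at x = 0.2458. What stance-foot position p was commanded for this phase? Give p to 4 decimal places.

p = 0.1669

ωT = 4.3518·0.522 = 2.271640; cosh(ωT) = 4.899214, sinh(ωT) = 4.796071
x(T) = p + (x₀−p)·cosh(ωT) + (ẋ₀/ω)·sinh(ωT) ⇒ p·(1 − cosh) = x(T) − x₀·cosh − (ẋ₀/ω)·sinh
numerator   = 0.2458 − (0.0710)·4.899214 − (0.4979/4.3518)·4.796071 = -0.650774
denominator = 1 − 4.899214 = -3.899214
p = -0.650774 / -3.899214 = 0.1669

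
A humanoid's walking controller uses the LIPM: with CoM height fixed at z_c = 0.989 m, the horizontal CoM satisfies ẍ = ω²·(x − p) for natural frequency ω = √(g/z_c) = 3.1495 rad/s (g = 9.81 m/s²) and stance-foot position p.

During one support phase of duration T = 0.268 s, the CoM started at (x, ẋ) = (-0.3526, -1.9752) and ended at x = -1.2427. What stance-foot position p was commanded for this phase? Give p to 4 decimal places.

p = 0.4297

ωT = 3.1495·0.268 = 0.844066; cosh(ωT) = 1.377882, sinh(ωT) = 0.947923
x(T) = p + (x₀−p)·cosh(ωT) + (ẋ₀/ω)·sinh(ωT) ⇒ p·(1 − cosh) = x(T) − x₀·cosh − (ẋ₀/ω)·sinh
numerator   = -1.2427 − (-0.3526)·1.377882 − (-1.9752/3.1495)·0.947923 = -0.162372
denominator = 1 − 1.377882 = -0.377882
p = -0.162372 / -0.377882 = 0.4297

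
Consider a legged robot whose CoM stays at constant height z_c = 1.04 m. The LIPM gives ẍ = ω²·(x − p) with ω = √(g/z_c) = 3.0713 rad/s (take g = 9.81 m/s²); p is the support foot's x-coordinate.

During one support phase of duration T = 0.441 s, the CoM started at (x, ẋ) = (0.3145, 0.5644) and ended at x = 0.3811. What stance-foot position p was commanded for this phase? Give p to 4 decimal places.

ωT = 3.0713·0.441 = 1.354443; cosh(ωT) = 2.066347, sinh(ωT) = 1.808256
x(T) = p + (x₀−p)·cosh(ωT) + (ẋ₀/ω)·sinh(ωT) ⇒ p·(1 − cosh) = x(T) − x₀·cosh − (ẋ₀/ω)·sinh
numerator   = 0.3811 − (0.3145)·2.066347 − (0.5644/3.0713)·1.808256 = -0.601062
denominator = 1 − 2.066347 = -1.066347
p = -0.601062 / -1.066347 = 0.5637

p = 0.5637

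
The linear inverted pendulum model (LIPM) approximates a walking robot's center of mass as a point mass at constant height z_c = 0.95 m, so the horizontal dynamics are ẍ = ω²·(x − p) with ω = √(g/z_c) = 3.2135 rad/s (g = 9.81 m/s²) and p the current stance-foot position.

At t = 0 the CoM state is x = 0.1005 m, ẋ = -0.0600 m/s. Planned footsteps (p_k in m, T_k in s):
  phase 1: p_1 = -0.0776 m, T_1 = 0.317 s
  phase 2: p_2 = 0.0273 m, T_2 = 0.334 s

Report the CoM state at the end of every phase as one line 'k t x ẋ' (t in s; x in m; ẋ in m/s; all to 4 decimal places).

phase 1: p=-0.0776, T=0.317, ωT=1.018679, cosh=1.565303, sinh=1.204232; start (x,ẋ)=(0.100500, -0.060000) → end (x,ẋ)=(0.178696, 0.595293)
phase 2: p=0.0273, T=0.334, ωT=1.073309, cosh=1.633459, sinh=1.291584; start (x,ẋ)=(0.178696, 0.595293) → end (x,ẋ)=(0.513862, 1.600756)

1 0.3170 0.1787 0.5953
2 0.6510 0.5139 1.6008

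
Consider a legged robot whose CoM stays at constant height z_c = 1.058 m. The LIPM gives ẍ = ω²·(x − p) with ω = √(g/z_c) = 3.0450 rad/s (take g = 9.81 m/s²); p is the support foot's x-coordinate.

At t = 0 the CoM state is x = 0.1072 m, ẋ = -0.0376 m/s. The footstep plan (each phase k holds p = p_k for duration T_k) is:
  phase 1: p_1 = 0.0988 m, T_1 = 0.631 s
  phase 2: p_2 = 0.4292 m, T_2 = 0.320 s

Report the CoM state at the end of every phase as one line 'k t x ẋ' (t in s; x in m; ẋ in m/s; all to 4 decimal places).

phase 1: p=0.0988, T=0.631, ωT=1.921395, cosh=3.488441, sinh=3.342039; start (x,ẋ)=(0.107200, -0.037600) → end (x,ẋ)=(0.086835, -0.045683)
phase 2: p=0.4292, T=0.320, ωT=0.974400, cosh=1.513498, sinh=1.136079; start (x,ẋ)=(0.086835, -0.045683) → end (x,ẋ)=(-0.106013, -1.253505)

1 0.6310 0.0868 -0.0457
2 0.9510 -0.1060 -1.2535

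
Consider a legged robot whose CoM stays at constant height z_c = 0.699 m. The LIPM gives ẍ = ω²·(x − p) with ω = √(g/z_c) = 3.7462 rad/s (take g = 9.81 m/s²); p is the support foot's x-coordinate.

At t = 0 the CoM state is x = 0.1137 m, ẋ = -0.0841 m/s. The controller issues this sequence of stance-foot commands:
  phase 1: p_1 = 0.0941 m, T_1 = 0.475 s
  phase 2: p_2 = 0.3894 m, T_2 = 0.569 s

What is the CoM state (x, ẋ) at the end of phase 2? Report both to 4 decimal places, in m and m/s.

x = -0.9433, ẋ = -4.8644

phase 1: p=0.0941, T=0.475, ωT=1.779445, cosh=3.047649, sinh=2.878917; start (x,ẋ)=(0.113700, -0.084100) → end (x,ẋ)=(0.089204, -0.044921)
phase 2: p=0.3894, T=0.569, ωT=2.131588, cosh=4.273444, sinh=4.154795; start (x,ẋ)=(0.089204, -0.044921) → end (x,ẋ)=(-0.943292, -4.864428)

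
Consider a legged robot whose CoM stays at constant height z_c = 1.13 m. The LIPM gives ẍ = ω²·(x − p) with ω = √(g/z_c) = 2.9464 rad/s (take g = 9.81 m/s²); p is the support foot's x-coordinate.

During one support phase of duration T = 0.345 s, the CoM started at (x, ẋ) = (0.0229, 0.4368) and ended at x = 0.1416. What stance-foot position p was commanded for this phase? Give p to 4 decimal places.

ωT = 2.9464·0.345 = 1.016508; cosh(ωT) = 1.562692, sinh(ωT) = 1.200836
x(T) = p + (x₀−p)·cosh(ωT) + (ẋ₀/ω)·sinh(ωT) ⇒ p·(1 − cosh) = x(T) − x₀·cosh − (ẋ₀/ω)·sinh
numerator   = 0.1416 − (0.0229)·1.562692 − (0.4368/2.9464)·1.200836 = -0.072208
denominator = 1 − 1.562692 = -0.562692
p = -0.072208 / -0.562692 = 0.1283

p = 0.1283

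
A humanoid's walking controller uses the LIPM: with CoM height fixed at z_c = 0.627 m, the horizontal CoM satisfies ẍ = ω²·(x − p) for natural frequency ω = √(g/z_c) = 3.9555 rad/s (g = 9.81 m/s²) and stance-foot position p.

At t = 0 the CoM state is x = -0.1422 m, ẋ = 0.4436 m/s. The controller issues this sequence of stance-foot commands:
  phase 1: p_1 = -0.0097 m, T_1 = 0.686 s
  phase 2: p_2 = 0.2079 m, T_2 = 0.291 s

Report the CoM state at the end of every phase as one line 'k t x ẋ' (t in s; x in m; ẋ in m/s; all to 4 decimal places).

1 0.6860 -0.1713 -0.5750
2 0.9770 -0.6583 -3.1335

phase 1: p=-0.0097, T=0.686, ωT=2.713473, cosh=7.573935, sinh=7.507628; start (x,ẋ)=(-0.142200, 0.443600) → end (x,ẋ)=(-0.171283, -0.574979)
phase 2: p=0.2079, T=0.291, ωT=1.151050, cosh=1.738908, sinh=1.422604; start (x,ẋ)=(-0.171283, -0.574979) → end (x,ẋ)=(-0.658258, -3.133543)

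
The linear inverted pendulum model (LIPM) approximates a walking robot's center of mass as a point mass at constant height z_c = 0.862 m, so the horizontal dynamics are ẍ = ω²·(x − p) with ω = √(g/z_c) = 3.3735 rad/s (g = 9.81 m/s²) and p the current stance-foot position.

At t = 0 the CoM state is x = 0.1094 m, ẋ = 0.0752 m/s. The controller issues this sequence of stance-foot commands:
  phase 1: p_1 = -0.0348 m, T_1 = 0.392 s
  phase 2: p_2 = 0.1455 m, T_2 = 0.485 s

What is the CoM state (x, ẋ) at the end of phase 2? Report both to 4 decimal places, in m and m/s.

x = 1.2723, ẋ = 3.8984

phase 1: p=-0.0348, T=0.392, ωT=1.322412, cosh=2.009477, sinh=1.742985; start (x,ẋ)=(0.109400, 0.075200) → end (x,ẋ)=(0.293820, 0.999003)
phase 2: p=0.1455, T=0.485, ωT=1.636147, cosh=2.665038, sinh=2.470309; start (x,ẋ)=(0.293820, 0.999003) → end (x,ẋ)=(1.272317, 3.898419)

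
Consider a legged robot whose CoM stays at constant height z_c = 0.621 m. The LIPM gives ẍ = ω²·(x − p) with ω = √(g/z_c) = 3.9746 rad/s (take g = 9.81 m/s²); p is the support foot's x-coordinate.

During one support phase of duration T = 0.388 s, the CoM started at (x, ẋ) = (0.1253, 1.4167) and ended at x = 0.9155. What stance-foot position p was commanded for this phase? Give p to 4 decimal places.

p = 0.1286

ωT = 3.9746·0.388 = 1.542145; cosh(ωT) = 2.444264, sinh(ωT) = 2.230342
x(T) = p + (x₀−p)·cosh(ωT) + (ẋ₀/ω)·sinh(ωT) ⇒ p·(1 − cosh) = x(T) − x₀·cosh − (ẋ₀/ω)·sinh
numerator   = 0.9155 − (0.1253)·2.444264 − (1.4167/3.9746)·2.230342 = -0.185746
denominator = 1 − 2.444264 = -1.444264
p = -0.185746 / -1.444264 = 0.1286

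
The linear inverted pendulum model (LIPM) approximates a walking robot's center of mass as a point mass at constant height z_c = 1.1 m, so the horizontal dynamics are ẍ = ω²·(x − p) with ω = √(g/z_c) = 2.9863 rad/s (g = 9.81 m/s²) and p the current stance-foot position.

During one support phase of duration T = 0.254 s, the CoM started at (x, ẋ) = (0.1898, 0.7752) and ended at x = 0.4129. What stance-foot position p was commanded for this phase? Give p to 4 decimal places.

ωT = 2.9863·0.254 = 0.758520; cosh(ωT) = 1.301737, sinh(ωT) = 0.833378
x(T) = p + (x₀−p)·cosh(ωT) + (ẋ₀/ω)·sinh(ωT) ⇒ p·(1 − cosh) = x(T) − x₀·cosh − (ẋ₀/ω)·sinh
numerator   = 0.4129 − (0.1898)·1.301737 − (0.7752/2.9863)·0.833378 = -0.050502
denominator = 1 − 1.301737 = -0.301737
p = -0.050502 / -0.301737 = 0.1674

p = 0.1674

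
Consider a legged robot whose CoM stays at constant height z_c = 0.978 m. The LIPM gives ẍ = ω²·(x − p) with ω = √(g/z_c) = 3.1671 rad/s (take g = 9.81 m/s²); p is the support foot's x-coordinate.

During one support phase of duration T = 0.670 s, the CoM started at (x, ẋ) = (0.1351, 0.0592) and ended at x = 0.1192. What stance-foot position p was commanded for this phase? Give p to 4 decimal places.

ωT = 3.1671·0.670 = 2.121957; cosh(ωT) = 4.233627, sinh(ωT) = 4.113830
x(T) = p + (x₀−p)·cosh(ωT) + (ẋ₀/ω)·sinh(ωT) ⇒ p·(1 − cosh) = x(T) − x₀·cosh − (ẋ₀/ω)·sinh
numerator   = 0.1192 − (0.1351)·4.233627 − (0.0592/3.1671)·4.113830 = -0.529659
denominator = 1 − 4.233627 = -3.233627
p = -0.529659 / -3.233627 = 0.1638

p = 0.1638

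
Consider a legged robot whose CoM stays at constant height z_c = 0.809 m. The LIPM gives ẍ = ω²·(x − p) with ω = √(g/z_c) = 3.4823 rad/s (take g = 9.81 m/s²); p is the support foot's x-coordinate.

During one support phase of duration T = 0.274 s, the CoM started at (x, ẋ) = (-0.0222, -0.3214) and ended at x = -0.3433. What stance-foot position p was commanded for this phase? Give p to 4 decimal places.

p = 0.4241

ωT = 3.4823·0.274 = 0.954150; cosh(ωT) = 1.490801, sinh(ωT) = 1.105662
x(T) = p + (x₀−p)·cosh(ωT) + (ẋ₀/ω)·sinh(ωT) ⇒ p·(1 − cosh) = x(T) − x₀·cosh − (ẋ₀/ω)·sinh
numerator   = -0.3433 − (-0.0222)·1.490801 − (-0.3214/3.4823)·1.105662 = -0.208157
denominator = 1 − 1.490801 = -0.490801
p = -0.208157 / -0.490801 = 0.4241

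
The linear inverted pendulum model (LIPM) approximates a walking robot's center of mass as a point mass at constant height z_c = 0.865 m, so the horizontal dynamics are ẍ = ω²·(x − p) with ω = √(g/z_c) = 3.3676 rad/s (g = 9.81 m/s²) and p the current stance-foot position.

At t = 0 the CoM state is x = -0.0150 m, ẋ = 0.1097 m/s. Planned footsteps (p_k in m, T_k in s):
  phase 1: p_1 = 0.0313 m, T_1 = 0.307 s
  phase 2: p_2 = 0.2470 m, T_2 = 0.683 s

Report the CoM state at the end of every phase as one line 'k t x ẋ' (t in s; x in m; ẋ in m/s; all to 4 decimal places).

phase 1: p=0.0313, T=0.307, ωT=1.033853, cosh=1.583757, sinh=1.228123; start (x,ẋ)=(-0.015000, 0.109700) → end (x,ẋ)=(-0.002022, -0.017751)
phase 2: p=0.2470, T=0.683, ωT=2.300071, cosh=5.037570, sinh=4.937318; start (x,ẋ)=(-0.002022, -0.017751) → end (x,ẋ)=(-1.033489, -4.229882)

1 0.3070 -0.0020 -0.0178
2 0.9900 -1.0335 -4.2299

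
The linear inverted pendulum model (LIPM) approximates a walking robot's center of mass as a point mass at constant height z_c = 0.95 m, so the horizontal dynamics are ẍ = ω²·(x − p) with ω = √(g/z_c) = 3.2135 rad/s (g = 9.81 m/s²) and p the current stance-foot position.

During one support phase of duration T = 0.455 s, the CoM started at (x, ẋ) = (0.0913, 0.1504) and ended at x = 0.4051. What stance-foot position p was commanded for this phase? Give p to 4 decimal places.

p = -0.0801

ωT = 3.2135·0.455 = 1.462142; cosh(ωT) = 2.273467, sinh(ωT) = 2.041728
x(T) = p + (x₀−p)·cosh(ωT) + (ẋ₀/ω)·sinh(ωT) ⇒ p·(1 − cosh) = x(T) − x₀·cosh − (ẋ₀/ω)·sinh
numerator   = 0.4051 − (0.0913)·2.273467 − (0.1504/3.2135)·2.041728 = 0.101974
denominator = 1 − 2.273467 = -1.273467
p = 0.101974 / -1.273467 = -0.0801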